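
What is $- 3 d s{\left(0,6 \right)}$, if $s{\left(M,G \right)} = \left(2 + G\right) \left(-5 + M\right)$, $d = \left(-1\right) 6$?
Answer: $-720$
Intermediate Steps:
$d = -6$
$s{\left(M,G \right)} = \left(-5 + M\right) \left(2 + G\right)$
$- 3 d s{\left(0,6 \right)} = \left(-3\right) \left(-6\right) \left(-10 - 30 + 2 \cdot 0 + 6 \cdot 0\right) = 18 \left(-10 - 30 + 0 + 0\right) = 18 \left(-40\right) = -720$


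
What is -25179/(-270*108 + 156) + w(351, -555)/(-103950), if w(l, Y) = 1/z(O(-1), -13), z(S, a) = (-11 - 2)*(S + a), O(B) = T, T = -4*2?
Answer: 119089740941/137180943900 ≈ 0.86812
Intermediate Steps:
T = -8
O(B) = -8
z(S, a) = -13*S - 13*a (z(S, a) = -13*(S + a) = -13*S - 13*a)
w(l, Y) = 1/273 (w(l, Y) = 1/(-13*(-8) - 13*(-13)) = 1/(104 + 169) = 1/273)
-25179/(-270*108 + 156) + w(351, -555)/(-103950) = -25179/(-270*108 + 156) + (1/273)/(-103950) = -25179/(-29160 + 156) + (1/273)*(-1/103950) = -25179/(-29004) - 1/28378350 = -25179*(-1/29004) - 1/28378350 = 8393/9668 - 1/28378350 = 119089740941/137180943900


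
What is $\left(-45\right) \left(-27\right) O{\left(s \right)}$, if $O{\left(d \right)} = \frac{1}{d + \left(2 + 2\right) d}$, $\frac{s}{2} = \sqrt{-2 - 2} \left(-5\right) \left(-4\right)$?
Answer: $- \frac{243 i}{80} \approx - 3.0375 i$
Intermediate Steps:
$s = 80 i$ ($s = 2 \sqrt{-2 - 2} \left(-5\right) \left(-4\right) = 2 \sqrt{-4} \left(-5\right) \left(-4\right) = 2 \cdot 2 i \left(-5\right) \left(-4\right) = 2 - 10 i \left(-4\right) = 2 \cdot 40 i = 80 i \approx 80.0 i$)
$O{\left(d \right)} = \frac{1}{5 d}$ ($O{\left(d \right)} = \frac{1}{d + 4 d} = \frac{1}{5 d}$)
$\left(-45\right) \left(-27\right) O{\left(s \right)} = \left(-45\right) \left(-27\right) \frac{1}{5 \cdot 80 i} = 1215 \frac{\left(- \frac{1}{80}\right) i}{5} = 1215 \left(- \frac{i}{400}\right) = - \frac{243 i}{80}$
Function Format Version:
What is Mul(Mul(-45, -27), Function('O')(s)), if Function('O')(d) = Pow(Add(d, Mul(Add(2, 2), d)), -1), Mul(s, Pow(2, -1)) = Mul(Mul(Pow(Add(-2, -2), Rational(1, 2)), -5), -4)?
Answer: Mul(Rational(-243, 80), I) ≈ Mul(-3.0375, I)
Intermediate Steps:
s = Mul(80, I) (s = Mul(2, Mul(Mul(Pow(Add(-2, -2), Rational(1, 2)), -5), -4)) = Mul(2, Mul(Mul(Pow(-4, Rational(1, 2)), -5), -4)) = Mul(2, Mul(Mul(Mul(2, I), -5), -4)) = Mul(2, Mul(Mul(-10, I), -4)) = Mul(2, Mul(40, I)) = Mul(80, I) ≈ Mul(80.000, I))
Function('O')(d) = Mul(Rational(1, 5), Pow(d, -1)) (Function('O')(d) = Pow(Add(d, Mul(4, d)), -1) = Pow(Mul(5, d), -1) = Mul(Rational(1, 5), Pow(d, -1)))
Mul(Mul(-45, -27), Function('O')(s)) = Mul(Mul(-45, -27), Mul(Rational(1, 5), Pow(Mul(80, I), -1))) = Mul(1215, Mul(Rational(1, 5), Mul(Rational(-1, 80), I))) = Mul(1215, Mul(Rational(-1, 400), I)) = Mul(Rational(-243, 80), I)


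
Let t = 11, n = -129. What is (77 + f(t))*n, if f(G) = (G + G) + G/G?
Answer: -12900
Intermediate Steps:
f(G) = 1 + 2*G (f(G) = 2*G + 1 = 1 + 2*G)
(77 + f(t))*n = (77 + (1 + 2*11))*(-129) = (77 + (1 + 22))*(-129) = (77 + 23)*(-129) = 100*(-129) = -12900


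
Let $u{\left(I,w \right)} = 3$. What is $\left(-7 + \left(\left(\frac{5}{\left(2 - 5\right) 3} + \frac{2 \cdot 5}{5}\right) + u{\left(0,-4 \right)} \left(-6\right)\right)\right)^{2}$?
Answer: $\frac{44944}{81} \approx 554.86$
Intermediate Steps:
$\left(-7 + \left(\left(\frac{5}{\left(2 - 5\right) 3} + \frac{2 \cdot 5}{5}\right) + u{\left(0,-4 \right)} \left(-6\right)\right)\right)^{2} = \left(-7 + \left(\left(\frac{5}{\left(2 - 5\right) 3} + \frac{2 \cdot 5}{5}\right) + 3 \left(-6\right)\right)\right)^{2} = \left(-7 - \left(16 + \frac{5}{9}\right)\right)^{2} = \left(-7 + \left(\left(5 \left(- \frac{1}{9}\right) + 2\right) - 18\right)\right)^{2} = \left(-7 + \left(\left(- \frac{5}{9} + 2\right) - 18\right)\right)^{2} = \left(-7 + \left(\frac{13}{9} - 18\right)\right)^{2} = \left(-7 - \frac{149}{9}\right)^{2} = \left(- \frac{212}{9}\right)^{2} = \frac{44944}{81}$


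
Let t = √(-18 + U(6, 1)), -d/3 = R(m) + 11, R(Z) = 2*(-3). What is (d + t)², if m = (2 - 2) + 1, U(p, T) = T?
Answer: (15 - I*√17)² ≈ 208.0 - 123.69*I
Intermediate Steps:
m = 1 (m = 0 + 1 = 1)
R(Z) = -6
d = -15 (d = -3*(-6 + 11) = -3*5 = -15)
t = I*√17 (t = √(-18 + 1) = √(-17) = I*√17 ≈ 4.1231*I)
(d + t)² = (-15 + I*√17)²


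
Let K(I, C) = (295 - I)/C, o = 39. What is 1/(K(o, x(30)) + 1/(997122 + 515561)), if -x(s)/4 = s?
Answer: -22690245/48405841 ≈ -0.46875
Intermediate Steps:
x(s) = -4*s
K(I, C) = (295 - I)/C
1/(K(o, x(30)) + 1/(997122 + 515561)) = 1/((295 - 1*39)/((-4*30)) + 1/(997122 + 515561)) = 1/((295 - 39)/(-120) + 1/1512683) = 1/(-1/120*256 + 1/1512683) = 1/(-32/15 + 1/1512683) = 1/(-48405841/22690245) = -22690245/48405841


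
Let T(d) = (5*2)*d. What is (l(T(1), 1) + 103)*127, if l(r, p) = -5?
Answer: 12446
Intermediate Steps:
T(d) = 10*d
(l(T(1), 1) + 103)*127 = (-5 + 103)*127 = 98*127 = 12446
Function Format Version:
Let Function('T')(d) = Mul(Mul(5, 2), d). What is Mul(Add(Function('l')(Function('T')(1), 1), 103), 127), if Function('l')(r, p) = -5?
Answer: 12446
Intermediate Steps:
Function('T')(d) = Mul(10, d)
Mul(Add(Function('l')(Function('T')(1), 1), 103), 127) = Mul(Add(-5, 103), 127) = Mul(98, 127) = 12446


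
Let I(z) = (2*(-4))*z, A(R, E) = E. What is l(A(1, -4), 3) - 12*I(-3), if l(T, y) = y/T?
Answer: -1155/4 ≈ -288.75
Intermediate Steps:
I(z) = -8*z
l(A(1, -4), 3) - 12*I(-3) = 3/(-4) - (-96)*(-3) = 3*(-1/4) - 12*24 = -3/4 - 288 = -1155/4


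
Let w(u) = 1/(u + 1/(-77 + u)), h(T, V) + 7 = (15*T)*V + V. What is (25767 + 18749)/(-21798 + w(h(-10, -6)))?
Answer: -7995863759/3915307512 ≈ -2.0422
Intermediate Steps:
h(T, V) = -7 + V + 15*T*V (h(T, V) = -7 + ((15*T)*V + V) = -7 + (15*T*V + V) = -7 + (V + 15*T*V) = -7 + V + 15*T*V)
(25767 + 18749)/(-21798 + w(h(-10, -6))) = (25767 + 18749)/(-21798 + (-77 + (-7 - 6 + 15*(-10)*(-6)))/(1 + (-7 - 6 + 15*(-10)*(-6))² - 77*(-7 - 6 + 15*(-10)*(-6)))) = 44516/(-21798 + (-77 + (-7 - 6 + 900))/(1 + (-7 - 6 + 900)² - 77*(-7 - 6 + 900))) = 44516/(-21798 + (-77 + 887)/(1 + 887² - 77*887)) = 44516/(-21798 + 810/(1 + 786769 - 68299)) = 44516/(-21798 + 810/718471) = 44516/(-15661230048/718471) = 44516*(-718471/15661230048) = -7995863759/3915307512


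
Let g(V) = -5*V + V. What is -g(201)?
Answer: 804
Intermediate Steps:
g(V) = -4*V
-g(201) = -(-4)*201 = -1*(-804) = 804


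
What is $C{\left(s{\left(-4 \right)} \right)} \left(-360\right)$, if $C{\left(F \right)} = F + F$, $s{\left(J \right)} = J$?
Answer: $2880$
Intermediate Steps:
$C{\left(F \right)} = 2 F$
$C{\left(s{\left(-4 \right)} \right)} \left(-360\right) = 2 \left(-4\right) \left(-360\right) = \left(-8\right) \left(-360\right) = 2880$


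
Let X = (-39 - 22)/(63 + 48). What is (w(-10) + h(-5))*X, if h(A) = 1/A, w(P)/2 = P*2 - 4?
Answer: 14701/555 ≈ 26.488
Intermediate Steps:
w(P) = -8 + 4*P (w(P) = 2*(P*2 - 4) = 2*(2*P - 4) = 2*(-4 + 2*P) = -8 + 4*P)
X = -61/111 ≈ -0.54955
(w(-10) + h(-5))*X = ((-8 + 4*(-10)) + 1/(-5))*(-61/111) = ((-8 - 40) - 1/5)*(-61/111) = (-48 - 1/5)*(-61/111) = -241/5*(-61/111) = 14701/555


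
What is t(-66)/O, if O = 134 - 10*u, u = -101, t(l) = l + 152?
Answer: 43/572 ≈ 0.075175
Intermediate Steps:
t(l) = 152 + l
O = 1144 (O = 134 - 10*(-101) = 134 + 1010 = 1144)
t(-66)/O = (152 - 66)/1144 = 86*(1/1144) = 43/572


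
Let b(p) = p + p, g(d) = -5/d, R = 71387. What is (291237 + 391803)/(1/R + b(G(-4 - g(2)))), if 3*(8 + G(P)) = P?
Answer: -8126696080/202263 ≈ -40179.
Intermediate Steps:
G(P) = -8 + P/3
b(p) = 2*p
(291237 + 391803)/(1/R + b(G(-4 - g(2)))) = (291237 + 391803)/(1/71387 + 2*(-8 + (-4 - (-5)/2)/3)) = 683040/(1/71387 + 2*(-8 + (-4 - (-5)/2)/3)) = 683040/(1/71387 + 2*(-8 + (-4 - 1*(-5/2))/3)) = 683040/(1/71387 + 2*(-8 + (-4 + 5/2)/3)) = 683040/(1/71387 + 2*(-8 + (⅓)*(-3/2))) = 683040/(1/71387 + 2*(-8 - ½)) = 683040/(1/71387 + 2*(-17/2)) = 683040/(1/71387 - 17) = 683040/(-1213578/71387) = 683040*(-71387/1213578) = -8126696080/202263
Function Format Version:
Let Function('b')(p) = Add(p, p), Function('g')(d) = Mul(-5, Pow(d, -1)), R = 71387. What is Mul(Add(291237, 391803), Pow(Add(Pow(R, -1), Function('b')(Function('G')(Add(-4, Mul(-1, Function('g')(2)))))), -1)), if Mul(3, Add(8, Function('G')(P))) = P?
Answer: Rational(-8126696080, 202263) ≈ -40179.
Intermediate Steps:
Function('G')(P) = Add(-8, Mul(Rational(1, 3), P))
Function('b')(p) = Mul(2, p)
Mul(Add(291237, 391803), Pow(Add(Pow(R, -1), Function('b')(Function('G')(Add(-4, Mul(-1, Function('g')(2)))))), -1)) = Mul(Add(291237, 391803), Pow(Add(Pow(71387, -1), Mul(2, Add(-8, Mul(Rational(1, 3), Add(-4, Mul(-1, Mul(-5, Pow(2, -1)))))))), -1)) = Mul(683040, Pow(Add(Rational(1, 71387), Mul(2, Add(-8, Mul(Rational(1, 3), Add(-4, Mul(-1, Mul(-5, Rational(1, 2)))))))), -1)) = Mul(683040, Pow(Add(Rational(1, 71387), Mul(2, Add(-8, Mul(Rational(1, 3), Add(-4, Mul(-1, Rational(-5, 2))))))), -1)) = Mul(683040, Pow(Add(Rational(1, 71387), Mul(2, Add(-8, Mul(Rational(1, 3), Add(-4, Rational(5, 2)))))), -1)) = Mul(683040, Pow(Add(Rational(1, 71387), Mul(2, Add(-8, Mul(Rational(1, 3), Rational(-3, 2))))), -1)) = Mul(683040, Pow(Add(Rational(1, 71387), Mul(2, Add(-8, Rational(-1, 2)))), -1)) = Mul(683040, Pow(Add(Rational(1, 71387), Mul(2, Rational(-17, 2))), -1)) = Mul(683040, Pow(Add(Rational(1, 71387), -17), -1)) = Mul(683040, Pow(Rational(-1213578, 71387), -1)) = Mul(683040, Rational(-71387, 1213578)) = Rational(-8126696080, 202263)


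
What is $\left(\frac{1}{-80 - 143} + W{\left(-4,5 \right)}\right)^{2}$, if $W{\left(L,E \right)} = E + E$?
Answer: $\frac{4968441}{49729} \approx 99.91$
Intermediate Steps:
$W{\left(L,E \right)} = 2 E$
$\left(\frac{1}{-80 - 143} + W{\left(-4,5 \right)}\right)^{2} = \left(\frac{1}{-80 - 143} + 2 \cdot 5\right)^{2} = \left(\frac{1}{-223} + 10\right)^{2} = \left(- \frac{1}{223} + 10\right)^{2} = \left(\frac{2229}{223}\right)^{2} = \frac{4968441}{49729}$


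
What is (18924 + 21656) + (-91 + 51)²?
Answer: 42180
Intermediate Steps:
(18924 + 21656) + (-91 + 51)² = 40580 + (-40)² = 40580 + 1600 = 42180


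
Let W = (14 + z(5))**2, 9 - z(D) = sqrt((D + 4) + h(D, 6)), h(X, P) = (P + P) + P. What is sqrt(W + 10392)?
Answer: sqrt(10948 - 138*sqrt(3)) ≈ 103.48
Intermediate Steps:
h(X, P) = 3*P (h(X, P) = 2*P + P = 3*P)
z(D) = 9 - sqrt(22 + D) (z(D) = 9 - sqrt((D + 4) + 3*6) = 9 - sqrt((4 + D) + 18) = 9 - sqrt(22 + D))
W = (23 - 3*sqrt(3))**2 (W = (14 + (9 - sqrt(22 + 5)))**2 = (14 + (9 - sqrt(27)))**2 = (14 + (9 - 3*sqrt(3)))**2 = (23 - 3*sqrt(3))**2 ≈ 316.98)
sqrt(W + 10392) = sqrt((556 - 138*sqrt(3)) + 10392) = sqrt(10948 - 138*sqrt(3))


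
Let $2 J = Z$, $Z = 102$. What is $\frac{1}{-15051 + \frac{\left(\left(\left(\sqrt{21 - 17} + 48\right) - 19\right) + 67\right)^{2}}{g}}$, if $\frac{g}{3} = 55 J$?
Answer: $- \frac{8415}{126644561} \approx -6.6446 \cdot 10^{-5}$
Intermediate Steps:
$J = 51$ ($J = \frac{1}{2} \cdot 102 = 51$)
$g = 8415$ ($g = 3 \cdot 55 \cdot 51 = 3 \cdot 2805 = 8415$)
$\frac{1}{-15051 + \frac{\left(\left(\left(\sqrt{21 - 17} + 48\right) - 19\right) + 67\right)^{2}}{g}} = \frac{1}{-15051 + \frac{\left(\left(\left(\sqrt{21 - 17} + 48\right) - 19\right) + 67\right)^{2}}{8415}} = \frac{1}{-15051 + \left(\left(\left(\sqrt{4} + 48\right) - 19\right) + 67\right)^{2} \cdot \frac{1}{8415}} = \frac{1}{-15051 + \left(\left(\left(2 + 48\right) - 19\right) + 67\right)^{2} \cdot \frac{1}{8415}} = \frac{1}{-15051 + \left(\left(50 - 19\right) + 67\right)^{2} \cdot \frac{1}{8415}} = \frac{1}{-15051 + \left(31 + 67\right)^{2} \cdot \frac{1}{8415}} = \frac{1}{-15051 + 98^{2} \cdot \frac{1}{8415}} = \frac{1}{-15051 + 9604 \cdot \frac{1}{8415}} = \frac{1}{-15051 + \frac{9604}{8415}} = \frac{1}{- \frac{126644561}{8415}} = - \frac{8415}{126644561}$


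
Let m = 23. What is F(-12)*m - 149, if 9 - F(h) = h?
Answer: 334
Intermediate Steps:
F(h) = 9 - h
F(-12)*m - 149 = (9 - 1*(-12))*23 - 149 = (9 + 12)*23 - 149 = 21*23 - 149 = 483 - 149 = 334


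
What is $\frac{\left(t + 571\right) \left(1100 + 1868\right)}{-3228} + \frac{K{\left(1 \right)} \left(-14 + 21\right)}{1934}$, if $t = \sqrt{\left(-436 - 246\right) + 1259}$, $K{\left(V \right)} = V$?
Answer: $- \frac{819395339}{1560738} - \frac{742 \sqrt{577}}{807} \approx -547.09$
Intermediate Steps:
$t = \sqrt{577}$ ($t = \sqrt{\left(-436 - 246\right) + 1259} = \sqrt{-682 + 1259} = \sqrt{577} \approx 24.021$)
$\frac{\left(t + 571\right) \left(1100 + 1868\right)}{-3228} + \frac{K{\left(1 \right)} \left(-14 + 21\right)}{1934} = \frac{\left(\sqrt{577} + 571\right) \left(1100 + 1868\right)}{-3228} + \frac{1 \left(-14 + 21\right)}{1934} = \left(571 + \sqrt{577}\right) 2968 \left(- \frac{1}{3228}\right) + 1 \cdot 7 \cdot \frac{1}{1934} = \left(1694728 + 2968 \sqrt{577}\right) \left(- \frac{1}{3228}\right) + 7 \cdot \frac{1}{1934} = \left(- \frac{423682}{807} - \frac{742 \sqrt{577}}{807}\right) + \frac{7}{1934} = - \frac{819395339}{1560738} - \frac{742 \sqrt{577}}{807}$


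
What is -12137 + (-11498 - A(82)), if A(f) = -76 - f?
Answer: -23477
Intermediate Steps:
-12137 + (-11498 - A(82)) = -12137 + (-11498 - (-76 - 1*82)) = -12137 + (-11498 - (-76 - 82)) = -12137 + (-11498 - 1*(-158)) = -12137 + (-11498 + 158) = -12137 - 11340 = -23477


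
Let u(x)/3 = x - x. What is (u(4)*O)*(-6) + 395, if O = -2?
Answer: 395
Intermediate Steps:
u(x) = 0 (u(x) = 3*(x - x) = 3*0 = 0)
(u(4)*O)*(-6) + 395 = (0*(-2))*(-6) + 395 = 0*(-6) + 395 = 0 + 395 = 395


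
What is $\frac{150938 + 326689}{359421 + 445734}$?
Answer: $\frac{159209}{268385} \approx 0.59321$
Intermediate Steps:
$\frac{150938 + 326689}{359421 + 445734} = \frac{477627}{805155} = 477627 \cdot \frac{1}{805155} = \frac{159209}{268385}$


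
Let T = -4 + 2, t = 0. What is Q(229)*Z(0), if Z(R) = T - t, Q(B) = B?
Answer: -458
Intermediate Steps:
T = -2
Z(R) = -2 (Z(R) = -2 - 1*0 = -2 + 0 = -2)
Q(229)*Z(0) = 229*(-2) = -458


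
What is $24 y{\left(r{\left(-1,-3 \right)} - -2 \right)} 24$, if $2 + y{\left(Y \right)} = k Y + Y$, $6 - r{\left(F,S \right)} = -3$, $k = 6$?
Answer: $43200$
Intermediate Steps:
$r{\left(F,S \right)} = 9$ ($r{\left(F,S \right)} = 6 - -3 = 6 + 3 = 9$)
$y{\left(Y \right)} = -2 + 7 Y$ ($y{\left(Y \right)} = -2 + \left(6 Y + Y\right) = -2 + 7 Y$)
$24 y{\left(r{\left(-1,-3 \right)} - -2 \right)} 24 = 24 \left(-2 + 7 \left(9 - -2\right)\right) 24 = 24 \left(-2 + 7 \left(9 + 2\right)\right) 24 = 24 \left(-2 + 7 \cdot 11\right) 24 = 24 \left(-2 + 77\right) 24 = 24 \cdot 75 \cdot 24 = 1800 \cdot 24 = 43200$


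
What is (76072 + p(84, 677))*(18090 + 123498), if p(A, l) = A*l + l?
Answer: 18918563796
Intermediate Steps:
p(A, l) = l + A*l
(76072 + p(84, 677))*(18090 + 123498) = (76072 + 677*(1 + 84))*(18090 + 123498) = (76072 + 677*85)*141588 = (76072 + 57545)*141588 = 133617*141588 = 18918563796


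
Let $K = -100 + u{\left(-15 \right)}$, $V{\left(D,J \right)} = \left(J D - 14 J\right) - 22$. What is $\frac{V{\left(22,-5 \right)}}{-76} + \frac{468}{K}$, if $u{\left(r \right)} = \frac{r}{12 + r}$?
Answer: $- \frac{781}{190} \approx -4.1105$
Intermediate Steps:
$V{\left(D,J \right)} = -22 - 14 J + D J$ ($V{\left(D,J \right)} = \left(D J - 14 J\right) - 22 = \left(- 14 J + D J\right) - 22 = -22 - 14 J + D J$)
$u{\left(r \right)} = \frac{r}{12 + r}$
$K = -95$ ($K = -100 - \frac{15}{12 - 15} = -100 - \frac{15}{-3} = -100 - -5 = -100 + 5 = -95$)
$\frac{V{\left(22,-5 \right)}}{-76} + \frac{468}{K} = \frac{-22 - -70 + 22 \left(-5\right)}{-76} + \frac{468}{-95} = \left(-22 + 70 - 110\right) \left(- \frac{1}{76}\right) + 468 \left(- \frac{1}{95}\right) = \left(-62\right) \left(- \frac{1}{76}\right) - \frac{468}{95} = \frac{31}{38} - \frac{468}{95} = - \frac{781}{190}$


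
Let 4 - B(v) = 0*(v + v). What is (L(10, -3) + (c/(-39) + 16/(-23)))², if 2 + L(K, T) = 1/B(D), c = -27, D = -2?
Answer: 4397409/1430416 ≈ 3.0742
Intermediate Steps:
B(v) = 4 (B(v) = 4 - 0*(v + v) = 4 - 0*2*v = 4 - 1*0 = 4 + 0 = 4)
L(K, T) = -7/4 (L(K, T) = -2 + 1/4 = -2 + ¼ = -7/4)
(L(10, -3) + (c/(-39) + 16/(-23)))² = (-7/4 + (-27/(-39) + 16/(-23)))² = (-7/4 + (-27*(-1/39) + 16*(-1/23)))² = (-7/4 + (9/13 - 16/23))² = (-7/4 - 1/299)² = (-2097/1196)² = 4397409/1430416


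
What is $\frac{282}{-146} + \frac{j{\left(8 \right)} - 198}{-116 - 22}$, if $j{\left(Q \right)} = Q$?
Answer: $- \frac{2794}{5037} \approx -0.5547$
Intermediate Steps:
$\frac{282}{-146} + \frac{j{\left(8 \right)} - 198}{-116 - 22} = \frac{282}{-146} + \frac{8 - 198}{-116 - 22} = 282 \left(- \frac{1}{146}\right) - \frac{190}{-116 - 22} = - \frac{141}{73} - \frac{190}{-138} = - \frac{141}{73} - - \frac{95}{69} = - \frac{141}{73} + \frac{95}{69} = - \frac{2794}{5037}$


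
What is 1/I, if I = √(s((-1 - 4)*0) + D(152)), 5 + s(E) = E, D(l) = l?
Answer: √3/21 ≈ 0.082479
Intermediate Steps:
s(E) = -5 + E
I = 7*√3 (I = √((-5 + (-1 - 4)*0) + 152) = √((-5 - 5*0) + 152) = √((-5 + 0) + 152) = √(-5 + 152) = √147 = 7*√3 ≈ 12.124)
1/I = 1/(7*√3) = √3/21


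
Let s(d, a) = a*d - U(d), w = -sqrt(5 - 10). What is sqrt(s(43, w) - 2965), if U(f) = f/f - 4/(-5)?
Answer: sqrt(-74170 - 1075*I*sqrt(5))/5 ≈ 0.88252 - 54.475*I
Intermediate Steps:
U(f) = 9/5 (U(f) = 1 - 4*(-1/5) = 1 + 4/5 = 9/5)
w = -I*sqrt(5) (w = -sqrt(-5) = -I*sqrt(5) ≈ -2.2361*I)
s(d, a) = -9/5 + a*d (s(d, a) = a*d - 1*9/5 = a*d - 9/5 = -9/5 + a*d)
sqrt(s(43, w) - 2965) = sqrt((-9/5 - I*sqrt(5)*43) - 2965) = sqrt((-9/5 - 43*I*sqrt(5)) - 2965) = sqrt(-14834/5 - 43*I*sqrt(5))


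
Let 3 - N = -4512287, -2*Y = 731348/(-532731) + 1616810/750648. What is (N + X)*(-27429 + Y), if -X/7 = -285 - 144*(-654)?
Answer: -4698381771014718076235/44432606632 ≈ -1.0574e+11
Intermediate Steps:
Y = -17352216367/44432606632 (Y = -(731348/(-532731) + 1616810/750648)/2 = -(731348*(-1/532731) + 1616810*(1/750648))/2 = -(-731348/532731 + 808405/375324)/2 = -1/2*17352216367/22216303316 = -17352216367/44432606632 ≈ -0.39053)
X = -657237 (X = -7*(-285 - 144*(-654)) = -7*(-285 + 94176) = -7*93891 = -657237)
N = 4512290 (N = 3 - 1*(-4512287) = 3 + 4512287 = 4512290)
(N + X)*(-27429 + Y) = (4512290 - 657237)*(-27429 - 17352216367/44432606632) = 3855053*(-1218759319525495/44432606632) = -4698381771014718076235/44432606632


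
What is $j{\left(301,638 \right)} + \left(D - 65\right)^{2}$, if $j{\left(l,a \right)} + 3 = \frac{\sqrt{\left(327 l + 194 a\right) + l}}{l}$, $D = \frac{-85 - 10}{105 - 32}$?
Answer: $\frac{23409613}{5329} + \frac{50 \sqrt{89}}{301} \approx 4394.4$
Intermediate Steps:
$D = - \frac{95}{73} \approx -1.3014$
$j{\left(l,a \right)} = -3 + \frac{\sqrt{194 a + 328 l}}{l}$ ($j{\left(l,a \right)} = -3 + \frac{\sqrt{\left(327 l + 194 a\right) + l}}{l} = -3 + \frac{\sqrt{\left(194 a + 327 l\right) + l}}{l} = -3 + \frac{\sqrt{194 a + 328 l}}{l}$)
$j{\left(301,638 \right)} + \left(D - 65\right)^{2} = \left(-3 + \frac{\sqrt{194 \cdot 638 + 328 \cdot 301}}{301}\right) + \left(- \frac{95}{73} - 65\right)^{2} = \left(-3 + \frac{\sqrt{123772 + 98728}}{301}\right) + \left(- \frac{4840}{73}\right)^{2} = \left(-3 + \frac{\sqrt{222500}}{301}\right) + \frac{23425600}{5329} = \left(-3 + \frac{50 \sqrt{89}}{301}\right) + \frac{23425600}{5329} = \frac{23409613}{5329} + \frac{50 \sqrt{89}}{301}$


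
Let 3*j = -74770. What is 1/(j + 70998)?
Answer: 3/138224 ≈ 2.1704e-5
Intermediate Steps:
j = -74770/3 (j = (⅓)*(-74770) = -74770/3 ≈ -24923.)
1/(j + 70998) = 1/(-74770/3 + 70998) = 1/(138224/3) = 3/138224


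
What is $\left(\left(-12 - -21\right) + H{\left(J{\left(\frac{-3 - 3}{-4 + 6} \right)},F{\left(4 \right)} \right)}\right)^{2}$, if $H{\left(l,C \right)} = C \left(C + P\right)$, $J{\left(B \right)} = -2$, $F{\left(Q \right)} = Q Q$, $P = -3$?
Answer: $47089$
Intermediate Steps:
$F{\left(Q \right)} = Q^{2}$
$H{\left(l,C \right)} = C \left(-3 + C\right)$ ($H{\left(l,C \right)} = C \left(C - 3\right) = C \left(-3 + C\right)$)
$\left(\left(-12 - -21\right) + H{\left(J{\left(\frac{-3 - 3}{-4 + 6} \right)},F{\left(4 \right)} \right)}\right)^{2} = \left(\left(-12 - -21\right) + 4^{2} \left(-3 + 4^{2}\right)\right)^{2} = \left(\left(-12 + 21\right) + 16 \left(-3 + 16\right)\right)^{2} = \left(9 + 16 \cdot 13\right)^{2} = \left(9 + 208\right)^{2} = 217^{2} = 47089$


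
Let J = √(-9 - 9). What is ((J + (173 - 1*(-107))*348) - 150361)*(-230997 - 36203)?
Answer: 14140491200 - 801600*I*√2 ≈ 1.414e+10 - 1.1336e+6*I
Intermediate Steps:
J = 3*I*√2 (J = √(-18) = 3*I*√2 ≈ 4.2426*I)
((J + (173 - 1*(-107))*348) - 150361)*(-230997 - 36203) = ((3*I*√2 + (173 - 1*(-107))*348) - 150361)*(-230997 - 36203) = ((3*I*√2 + (173 + 107)*348) - 150361)*(-267200) = ((3*I*√2 + 280*348) - 150361)*(-267200) = ((3*I*√2 + 97440) - 150361)*(-267200) = ((97440 + 3*I*√2) - 150361)*(-267200) = (-52921 + 3*I*√2)*(-267200) = 14140491200 - 801600*I*√2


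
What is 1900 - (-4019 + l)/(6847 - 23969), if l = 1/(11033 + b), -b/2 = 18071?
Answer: 408370026564/214958149 ≈ 1899.8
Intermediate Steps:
b = -36142 (b = -2*18071 = -36142)
l = -1/25109 (l = 1/(11033 - 36142) = 1/(-25109) = -1/25109 ≈ -3.9826e-5)
1900 - (-4019 + l)/(6847 - 23969) = 1900 - (-4019 - 1/25109)/(6847 - 23969) = 1900 - (-100913072)/(25109*(-17122)) = 1900 - (-100913072)*(-1)/(25109*17122) = 1900 - 1*50456536/214958149 = 1900 - 50456536/214958149 = 408370026564/214958149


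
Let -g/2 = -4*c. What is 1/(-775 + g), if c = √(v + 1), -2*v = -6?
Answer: -1/759 ≈ -0.0013175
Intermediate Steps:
v = 3 (v = -½*(-6) = 3)
c = 2 (c = √(3 + 1) = √4 = 2)
g = 16 (g = -(-8)*2 = -2*(-8) = 16)
1/(-775 + g) = 1/(-775 + 16) = 1/(-759) = -1/759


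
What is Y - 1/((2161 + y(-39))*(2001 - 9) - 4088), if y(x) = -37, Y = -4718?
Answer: -19942608561/4226920 ≈ -4718.0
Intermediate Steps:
Y - 1/((2161 + y(-39))*(2001 - 9) - 4088) = -4718 - 1/((2161 - 37)*(2001 - 9) - 4088) = -4718 - 1/(2124*1992 - 4088) = -4718 - 1/(4231008 - 4088) = -4718 - 1/4226920 = -19942608561/4226920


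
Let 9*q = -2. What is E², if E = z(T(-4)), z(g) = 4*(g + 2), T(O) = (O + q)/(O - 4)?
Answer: 8281/81 ≈ 102.23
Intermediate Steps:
q = -2/9 (q = (⅑)*(-2) = -2/9 ≈ -0.22222)
T(O) = (-2/9 + O)/(-4 + O) (T(O) = (O - 2/9)/(O - 4) = (-2/9 + O)/(-4 + O))
z(g) = 8 + 4*g (z(g) = 4*(2 + g) = 8 + 4*g)
E = 91/9 (E = 8 + 4*((-2/9 - 4)/(-4 - 4)) = 8 + 4*(-38/9/(-8)) = 8 + 4*(-⅛*(-38/9)) = 8 + 4*(19/36) = 8 + 19/9 = 91/9 ≈ 10.111)
E² = (91/9)² = 8281/81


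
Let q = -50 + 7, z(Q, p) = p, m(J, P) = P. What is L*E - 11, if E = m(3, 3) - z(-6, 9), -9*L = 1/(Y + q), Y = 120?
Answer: -2539/231 ≈ -10.991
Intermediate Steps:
q = -43
L = -1/693 (L = -1/(9*(120 - 43)) = -1/9/77 = -1/9*1/77 = -1/693 ≈ -0.0014430)
E = -6 (E = 3 - 1*9 = 3 - 9 = -6)
L*E - 11 = -1/693*(-6) - 11 = 2/231 - 11 = -2539/231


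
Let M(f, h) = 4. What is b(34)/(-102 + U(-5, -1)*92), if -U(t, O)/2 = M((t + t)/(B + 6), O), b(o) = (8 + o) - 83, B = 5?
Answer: 41/838 ≈ 0.048926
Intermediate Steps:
b(o) = -75 + o
U(t, O) = -8 (U(t, O) = -2*4 = -8)
b(34)/(-102 + U(-5, -1)*92) = (-75 + 34)/(-102 - 8*92) = -41/(-102 - 736) = -41/(-838) = -41*(-1/838) = 41/838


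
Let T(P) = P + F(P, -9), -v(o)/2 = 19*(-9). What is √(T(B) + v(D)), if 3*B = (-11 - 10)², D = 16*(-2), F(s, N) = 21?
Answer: √510 ≈ 22.583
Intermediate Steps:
D = -32
B = 147 (B = (-11 - 10)²/3 = (⅓)*(-21)² = (⅓)*441 = 147)
v(o) = 342 (v(o) = -38*(-9) = -2*(-171) = 342)
T(P) = 21 + P (T(P) = P + 21 = 21 + P)
√(T(B) + v(D)) = √((21 + 147) + 342) = √(168 + 342) = √510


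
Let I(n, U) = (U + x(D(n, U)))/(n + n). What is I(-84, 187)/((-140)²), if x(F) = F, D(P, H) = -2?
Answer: -37/658560 ≈ -5.6183e-5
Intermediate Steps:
I(n, U) = (-2 + U)/(2*n) (I(n, U) = (U - 2)/(n + n) = (-2 + U)/((2*n)) = (-2 + U)*(1/(2*n)) = (-2 + U)/(2*n))
I(-84, 187)/((-140)²) = ((½)*(-2 + 187)/(-84))/((-140)²) = ((½)*(-1/84)*185)/19600 = -185/168*1/19600 = -37/658560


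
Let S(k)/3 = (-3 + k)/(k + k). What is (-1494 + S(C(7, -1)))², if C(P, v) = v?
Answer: 2214144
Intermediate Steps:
S(k) = 3*(-3 + k)/(2*k) (S(k) = 3*((-3 + k)/(k + k)) = 3*((-3 + k)/((2*k))) = 3*((-3 + k)*(1/(2*k))) = 3*((-3 + k)/(2*k)) = 3*(-3 + k)/(2*k))
(-1494 + S(C(7, -1)))² = (-1494 + (3/2)*(-3 - 1)/(-1))² = (-1494 + (3/2)*(-1)*(-4))² = (-1494 + 6)² = (-1488)² = 2214144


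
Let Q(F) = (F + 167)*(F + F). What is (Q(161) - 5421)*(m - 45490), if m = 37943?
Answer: -756171665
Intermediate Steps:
Q(F) = 2*F*(167 + F) (Q(F) = (167 + F)*(2*F) = 2*F*(167 + F))
(Q(161) - 5421)*(m - 45490) = (2*161*(167 + 161) - 5421)*(37943 - 45490) = (2*161*328 - 5421)*(-7547) = (105616 - 5421)*(-7547) = 100195*(-7547) = -756171665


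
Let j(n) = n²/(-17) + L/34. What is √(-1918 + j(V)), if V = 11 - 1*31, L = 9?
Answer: 7*I*√45798/34 ≈ 44.06*I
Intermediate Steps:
V = -20 (V = 11 - 31 = -20)
j(n) = 9/34 - n²/17 (j(n) = n²/(-17) + 9/34 = n²*(-1/17) + 9*(1/34) = -n²/17 + 9/34 = 9/34 - n²/17)
√(-1918 + j(V)) = √(-1918 + (9/34 - 1/17*(-20)²)) = √(-1918 + (9/34 - 1/17*400)) = √(-1918 + (9/34 - 400/17)) = √(-1918 - 791/34) = √(-66003/34) = 7*I*√45798/34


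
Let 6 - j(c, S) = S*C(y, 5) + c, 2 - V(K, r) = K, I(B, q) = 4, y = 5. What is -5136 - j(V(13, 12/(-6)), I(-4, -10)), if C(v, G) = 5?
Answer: -5133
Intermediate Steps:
V(K, r) = 2 - K
j(c, S) = 6 - c - 5*S (j(c, S) = 6 - (S*5 + c) = 6 - (5*S + c) = 6 - (c + 5*S) = 6 + (-c - 5*S) = 6 - c - 5*S)
-5136 - j(V(13, 12/(-6)), I(-4, -10)) = -5136 - (6 - (2 - 1*13) - 5*4) = -5136 - (6 - (2 - 13) - 20) = -5136 - (6 - 1*(-11) - 20) = -5136 - (6 + 11 - 20) = -5136 - 1*(-3) = -5136 + 3 = -5133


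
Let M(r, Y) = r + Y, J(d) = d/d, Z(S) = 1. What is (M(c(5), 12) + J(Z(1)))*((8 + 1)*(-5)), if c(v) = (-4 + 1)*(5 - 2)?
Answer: -180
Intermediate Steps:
J(d) = 1
c(v) = -9 (c(v) = -3*3 = -9)
M(r, Y) = Y + r
(M(c(5), 12) + J(Z(1)))*((8 + 1)*(-5)) = ((12 - 9) + 1)*((8 + 1)*(-5)) = (3 + 1)*(9*(-5)) = 4*(-45) = -180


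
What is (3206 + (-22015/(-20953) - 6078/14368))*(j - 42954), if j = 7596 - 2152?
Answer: -9052700236789275/75263176 ≈ -1.2028e+8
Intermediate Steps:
j = 5444
(3206 + (-22015/(-20953) - 6078/14368))*(j - 42954) = (3206 + (-22015/(-20953) - 6078/14368))*(5444 - 42954) = (3206 + (-22015*(-1/20953) - 6078*1/14368))*(-37510) = (3206 + (22015/20953 - 3039/7184))*(-37510) = (3206 + 94479593/150526352)*(-37510) = (482681964105/150526352)*(-37510) = -9052700236789275/75263176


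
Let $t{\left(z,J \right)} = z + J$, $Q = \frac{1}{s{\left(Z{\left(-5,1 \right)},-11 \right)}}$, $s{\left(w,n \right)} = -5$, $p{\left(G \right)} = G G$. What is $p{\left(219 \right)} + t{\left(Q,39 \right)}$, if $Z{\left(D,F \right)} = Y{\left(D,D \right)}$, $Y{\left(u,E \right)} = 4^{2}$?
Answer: $\frac{239999}{5} \approx 48000.0$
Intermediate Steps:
$Y{\left(u,E \right)} = 16$
$Z{\left(D,F \right)} = 16$
$p{\left(G \right)} = G^{2}$
$Q = - \frac{1}{5}$ ($Q = \frac{1}{-5} = - \frac{1}{5} \approx -0.2$)
$t{\left(z,J \right)} = J + z$
$p{\left(219 \right)} + t{\left(Q,39 \right)} = 219^{2} + \left(39 - \frac{1}{5}\right) = 47961 + \frac{194}{5} = \frac{239999}{5}$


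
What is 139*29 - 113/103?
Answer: 415080/103 ≈ 4029.9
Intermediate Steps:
139*29 - 113/103 = 4031 - 113*1/103 = 4031 - 113/103 = 415080/103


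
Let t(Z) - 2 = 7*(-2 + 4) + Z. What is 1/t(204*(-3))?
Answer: -1/596 ≈ -0.0016779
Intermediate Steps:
t(Z) = 16 + Z (t(Z) = 2 + (7*(-2 + 4) + Z) = 2 + (7*2 + Z) = 2 + (14 + Z) = 16 + Z)
1/t(204*(-3)) = 1/(16 + 204*(-3)) = 1/(16 - 612) = 1/(-596) = -1/596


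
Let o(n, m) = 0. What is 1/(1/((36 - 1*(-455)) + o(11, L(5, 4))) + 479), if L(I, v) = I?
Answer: 491/235190 ≈ 0.0020877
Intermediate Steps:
1/(1/((36 - 1*(-455)) + o(11, L(5, 4))) + 479) = 1/(1/((36 - 1*(-455)) + 0) + 479) = 1/(1/((36 + 455) + 0) + 479) = 1/(1/(491 + 0) + 479) = 1/(1/491 + 479) = 1/(235190/491) = 491/235190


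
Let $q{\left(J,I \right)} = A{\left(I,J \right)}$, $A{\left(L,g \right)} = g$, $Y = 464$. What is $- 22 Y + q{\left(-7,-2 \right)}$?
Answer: $-10215$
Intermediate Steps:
$q{\left(J,I \right)} = J$
$- 22 Y + q{\left(-7,-2 \right)} = \left(-22\right) 464 - 7 = -10208 - 7 = -10215$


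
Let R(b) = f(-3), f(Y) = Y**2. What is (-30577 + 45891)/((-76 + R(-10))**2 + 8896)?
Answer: 15314/13385 ≈ 1.1441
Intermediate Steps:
R(b) = 9 (R(b) = (-3)**2 = 9)
(-30577 + 45891)/((-76 + R(-10))**2 + 8896) = (-30577 + 45891)/((-76 + 9)**2 + 8896) = 15314/((-67)**2 + 8896) = 15314/(4489 + 8896) = 15314/13385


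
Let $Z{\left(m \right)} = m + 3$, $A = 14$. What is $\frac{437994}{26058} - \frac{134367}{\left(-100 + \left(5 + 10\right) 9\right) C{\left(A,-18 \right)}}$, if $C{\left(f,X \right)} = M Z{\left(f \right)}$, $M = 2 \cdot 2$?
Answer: $- \frac{409818261}{10336340} \approx -39.648$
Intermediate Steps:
$M = 4$
$Z{\left(m \right)} = 3 + m$
$C{\left(f,X \right)} = 12 + 4 f$ ($C{\left(f,X \right)} = 4 \left(3 + f\right) = 12 + 4 f$)
$\frac{437994}{26058} - \frac{134367}{\left(-100 + \left(5 + 10\right) 9\right) C{\left(A,-18 \right)}} = \frac{437994}{26058} - \frac{134367}{\left(-100 + \left(5 + 10\right) 9\right) \left(12 + 4 \cdot 14\right)} = 437994 \cdot \frac{1}{26058} - \frac{134367}{\left(-100 + 15 \cdot 9\right) \left(12 + 56\right)} = \frac{72999}{4343} - \frac{134367}{\left(-100 + 135\right) 68} = \frac{72999}{4343} - \frac{134367}{35 \cdot 68} = \frac{72999}{4343} - \frac{134367}{2380} = - \frac{409818261}{10336340}$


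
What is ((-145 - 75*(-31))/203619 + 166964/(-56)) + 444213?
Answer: 179686237957/407238 ≈ 4.4123e+5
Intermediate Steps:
((-145 - 75*(-31))/203619 + 166964/(-56)) + 444213 = ((-145 + 2325)*(1/203619) + 166964*(-1/56)) + 444213 = (2180*(1/203619) - 5963/2) + 444213 = (2180/203619 - 5963/2) + 444213 = -1214175737/407238 + 444213 = 179686237957/407238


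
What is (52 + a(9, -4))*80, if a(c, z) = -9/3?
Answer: 3920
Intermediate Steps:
a(c, z) = -3 (a(c, z) = -9*⅓ = -3)
(52 + a(9, -4))*80 = (52 - 3)*80 = 49*80 = 3920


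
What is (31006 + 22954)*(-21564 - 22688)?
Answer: -2387837920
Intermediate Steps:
(31006 + 22954)*(-21564 - 22688) = 53960*(-44252) = -2387837920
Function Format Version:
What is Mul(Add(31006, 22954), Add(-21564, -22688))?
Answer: -2387837920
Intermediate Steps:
Mul(Add(31006, 22954), Add(-21564, -22688)) = Mul(53960, -44252) = -2387837920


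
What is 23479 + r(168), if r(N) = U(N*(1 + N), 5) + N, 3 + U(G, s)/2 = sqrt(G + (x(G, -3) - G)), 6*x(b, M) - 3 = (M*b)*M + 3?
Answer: 23641 + 2*sqrt(42589) ≈ 24054.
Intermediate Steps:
x(b, M) = 1 + b*M**2/6 (x(b, M) = 1/2 + ((M*b)*M + 3)/6 = 1/2 + (b*M**2 + 3)/6 = 1/2 + (3 + b*M**2)/6 = 1/2 + (1/2 + b*M**2/6) = 1 + b*M**2/6)
U(G, s) = -6 + 2*sqrt(1 + 3*G/2) (U(G, s) = -6 + 2*sqrt(G + ((1 + (1/6)*G*(-3)**2) - G)) = -6 + 2*sqrt(G + ((1 + (1/6)*G*9) - G)) = -6 + 2*sqrt(G + ((1 + 3*G/2) - G)) = -6 + 2*sqrt(G + (1 + G/2)) = -6 + 2*sqrt(1 + 3*G/2))
r(N) = -6 + N + sqrt(4 + 6*N*(1 + N)) (r(N) = (-6 + sqrt(4 + 6*(N*(1 + N)))) + N = (-6 + sqrt(4 + 6*N*(1 + N))) + N = -6 + N + sqrt(4 + 6*N*(1 + N)))
23479 + r(168) = 23479 + (-6 + 168 + sqrt(2)*sqrt(2 + 3*168*(1 + 168))) = 23479 + (-6 + 168 + sqrt(2)*sqrt(2 + 3*168*169)) = 23479 + (-6 + 168 + sqrt(2)*sqrt(2 + 85176)) = 23479 + (-6 + 168 + sqrt(2)*sqrt(85178)) = 23479 + (-6 + 168 + 2*sqrt(42589)) = 23479 + (162 + 2*sqrt(42589)) = 23641 + 2*sqrt(42589)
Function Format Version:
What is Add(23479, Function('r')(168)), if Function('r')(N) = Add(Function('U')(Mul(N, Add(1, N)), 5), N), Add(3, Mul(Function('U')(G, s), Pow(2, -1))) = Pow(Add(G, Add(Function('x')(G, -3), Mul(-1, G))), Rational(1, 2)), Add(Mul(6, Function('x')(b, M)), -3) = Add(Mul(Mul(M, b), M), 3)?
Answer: Add(23641, Mul(2, Pow(42589, Rational(1, 2)))) ≈ 24054.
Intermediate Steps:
Function('x')(b, M) = Add(1, Mul(Rational(1, 6), b, Pow(M, 2))) (Function('x')(b, M) = Add(Rational(1, 2), Mul(Rational(1, 6), Add(Mul(Mul(M, b), M), 3))) = Add(Rational(1, 2), Mul(Rational(1, 6), Add(Mul(b, Pow(M, 2)), 3))) = Add(Rational(1, 2), Mul(Rational(1, 6), Add(3, Mul(b, Pow(M, 2))))) = Add(Rational(1, 2), Add(Rational(1, 2), Mul(Rational(1, 6), b, Pow(M, 2)))) = Add(1, Mul(Rational(1, 6), b, Pow(M, 2))))
Function('U')(G, s) = Add(-6, Mul(2, Pow(Add(1, Mul(Rational(3, 2), G)), Rational(1, 2)))) (Function('U')(G, s) = Add(-6, Mul(2, Pow(Add(G, Add(Add(1, Mul(Rational(1, 6), G, Pow(-3, 2))), Mul(-1, G))), Rational(1, 2)))) = Add(-6, Mul(2, Pow(Add(G, Add(Add(1, Mul(Rational(1, 6), G, 9)), Mul(-1, G))), Rational(1, 2)))) = Add(-6, Mul(2, Pow(Add(G, Add(Add(1, Mul(Rational(3, 2), G)), Mul(-1, G))), Rational(1, 2)))) = Add(-6, Mul(2, Pow(Add(G, Add(1, Mul(Rational(1, 2), G))), Rational(1, 2)))) = Add(-6, Mul(2, Pow(Add(1, Mul(Rational(3, 2), G)), Rational(1, 2)))))
Function('r')(N) = Add(-6, N, Pow(Add(4, Mul(6, N, Add(1, N))), Rational(1, 2))) (Function('r')(N) = Add(Add(-6, Pow(Add(4, Mul(6, Mul(N, Add(1, N)))), Rational(1, 2))), N) = Add(Add(-6, Pow(Add(4, Mul(6, N, Add(1, N))), Rational(1, 2))), N) = Add(-6, N, Pow(Add(4, Mul(6, N, Add(1, N))), Rational(1, 2))))
Add(23479, Function('r')(168)) = Add(23479, Add(-6, 168, Mul(Pow(2, Rational(1, 2)), Pow(Add(2, Mul(3, 168, Add(1, 168))), Rational(1, 2))))) = Add(23479, Add(-6, 168, Mul(Pow(2, Rational(1, 2)), Pow(Add(2, Mul(3, 168, 169)), Rational(1, 2))))) = Add(23479, Add(-6, 168, Mul(Pow(2, Rational(1, 2)), Pow(Add(2, 85176), Rational(1, 2))))) = Add(23479, Add(-6, 168, Mul(Pow(2, Rational(1, 2)), Pow(85178, Rational(1, 2))))) = Add(23479, Add(-6, 168, Mul(2, Pow(42589, Rational(1, 2))))) = Add(23479, Add(162, Mul(2, Pow(42589, Rational(1, 2))))) = Add(23641, Mul(2, Pow(42589, Rational(1, 2))))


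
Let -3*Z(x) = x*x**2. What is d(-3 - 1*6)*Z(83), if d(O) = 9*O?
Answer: 15438249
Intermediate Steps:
Z(x) = -x**3/3 (Z(x) = -x*x**2/3 = -x**3/3)
d(-3 - 1*6)*Z(83) = (9*(-3 - 1*6))*(-1/3*83**3) = (9*(-3 - 6))*(-1/3*571787) = (9*(-9))*(-571787/3) = -81*(-571787/3) = 15438249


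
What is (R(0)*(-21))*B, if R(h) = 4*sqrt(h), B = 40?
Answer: 0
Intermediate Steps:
(R(0)*(-21))*B = ((4*sqrt(0))*(-21))*40 = ((4*0)*(-21))*40 = (0*(-21))*40 = 0*40 = 0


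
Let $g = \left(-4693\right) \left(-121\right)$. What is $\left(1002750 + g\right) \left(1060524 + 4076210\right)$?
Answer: $8067769830602$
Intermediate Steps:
$g = 567853$
$\left(1002750 + g\right) \left(1060524 + 4076210\right) = \left(1002750 + 567853\right) \left(1060524 + 4076210\right) = 1570603 \cdot 5136734 = 8067769830602$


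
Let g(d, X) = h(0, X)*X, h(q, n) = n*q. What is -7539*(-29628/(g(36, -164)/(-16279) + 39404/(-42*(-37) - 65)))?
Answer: 83147804397/9851 ≈ 8.4405e+6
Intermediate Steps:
g(d, X) = 0 (g(d, X) = (X*0)*X = 0*X = 0)
-7539*(-29628/(g(36, -164)/(-16279) + 39404/(-42*(-37) - 65))) = -7539*(-29628/(0/(-16279) + 39404/(-42*(-37) - 65))) = -7539*(-29628/(0*(-1/16279) + 39404/(1554 - 65))) = -7539*(-29628/(0 + 39404/1489)) = -7539/((39404/1489)*(-1/29628)) = -7539/(-9851/11029023) = -7539*(-11029023/9851) = 83147804397/9851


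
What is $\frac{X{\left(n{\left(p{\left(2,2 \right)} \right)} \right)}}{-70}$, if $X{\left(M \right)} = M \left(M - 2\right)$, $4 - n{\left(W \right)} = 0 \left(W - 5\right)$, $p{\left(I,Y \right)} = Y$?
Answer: $- \frac{4}{35} \approx -0.11429$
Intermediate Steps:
$n{\left(W \right)} = 4$ ($n{\left(W \right)} = 4 - 0 \left(W - 5\right) = 4 - 0 \left(-5 + W\right) = 4 - 0 = 4 + 0 = 4$)
$X{\left(M \right)} = M \left(-2 + M\right)$
$\frac{X{\left(n{\left(p{\left(2,2 \right)} \right)} \right)}}{-70} = \frac{4 \left(-2 + 4\right)}{-70} = - \frac{4 \cdot 2}{70} = \left(- \frac{1}{70}\right) 8 = - \frac{4}{35}$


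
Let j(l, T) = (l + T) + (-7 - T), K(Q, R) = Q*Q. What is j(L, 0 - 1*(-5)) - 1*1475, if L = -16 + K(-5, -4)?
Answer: -1473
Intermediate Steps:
K(Q, R) = Q²
L = 9 (L = -16 + (-5)² = -16 + 25 = 9)
j(l, T) = -7 + l (j(l, T) = (T + l) + (-7 - T) = -7 + l)
j(L, 0 - 1*(-5)) - 1*1475 = (-7 + 9) - 1*1475 = 2 - 1475 = -1473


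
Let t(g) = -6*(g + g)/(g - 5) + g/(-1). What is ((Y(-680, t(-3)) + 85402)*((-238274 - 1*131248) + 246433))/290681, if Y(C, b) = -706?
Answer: -10425145944/290681 ≈ -35865.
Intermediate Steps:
t(g) = -g - 12*g/(-5 + g) (t(g) = -6*2*g/(-5 + g) + g*(-1) = -6*2*g/(-5 + g) - g = -12*g/(-5 + g) - g = -g - 12*g/(-5 + g))
((Y(-680, t(-3)) + 85402)*((-238274 - 1*131248) + 246433))/290681 = ((-706 + 85402)*((-238274 - 1*131248) + 246433))/290681 = (84696*((-238274 - 131248) + 246433))*(1/290681) = (84696*(-369522 + 246433))*(1/290681) = (84696*(-123089))*(1/290681) = -10425145944*1/290681 = -10425145944/290681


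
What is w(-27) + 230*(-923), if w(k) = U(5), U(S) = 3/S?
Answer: -1061447/5 ≈ -2.1229e+5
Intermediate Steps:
w(k) = ⅗ (w(k) = 3/5 = 3*(⅕) = ⅗)
w(-27) + 230*(-923) = ⅗ + 230*(-923) = ⅗ - 212290 = -1061447/5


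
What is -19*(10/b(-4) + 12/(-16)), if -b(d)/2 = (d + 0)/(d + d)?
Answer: 817/4 ≈ 204.25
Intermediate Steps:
b(d) = -1 (b(d) = -2*(d + 0)/(d + d) = -2*d/(2*d) = -2*d*1/(2*d) = -2*½ = -1)
-19*(10/b(-4) + 12/(-16)) = -19*(10/(-1) + 12/(-16)) = -19*(10*(-1) + 12*(-1/16)) = -19*(-10 - ¾) = -19*(-43/4) = 817/4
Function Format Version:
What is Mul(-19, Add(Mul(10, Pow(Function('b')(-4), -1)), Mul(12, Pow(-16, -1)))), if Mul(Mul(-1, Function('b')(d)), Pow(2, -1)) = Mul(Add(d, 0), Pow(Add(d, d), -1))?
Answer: Rational(817, 4) ≈ 204.25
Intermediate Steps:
Function('b')(d) = -1 (Function('b')(d) = Mul(-2, Mul(Add(d, 0), Pow(Add(d, d), -1))) = Mul(-2, Mul(d, Pow(Mul(2, d), -1))) = Mul(-2, Mul(d, Mul(Rational(1, 2), Pow(d, -1)))) = Mul(-2, Rational(1, 2)) = -1)
Mul(-19, Add(Mul(10, Pow(Function('b')(-4), -1)), Mul(12, Pow(-16, -1)))) = Mul(-19, Add(Mul(10, Pow(-1, -1)), Mul(12, Pow(-16, -1)))) = Mul(-19, Add(Mul(10, -1), Mul(12, Rational(-1, 16)))) = Mul(-19, Add(-10, Rational(-3, 4))) = Mul(-19, Rational(-43, 4)) = Rational(817, 4)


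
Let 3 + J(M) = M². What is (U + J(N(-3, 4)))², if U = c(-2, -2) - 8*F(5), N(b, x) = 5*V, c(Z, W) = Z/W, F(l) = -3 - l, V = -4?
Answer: 213444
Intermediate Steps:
N(b, x) = -20 (N(b, x) = 5*(-4) = -20)
J(M) = -3 + M²
U = 65 (U = -2/(-2) - 8*(-3 - 1*5) = -2*(-½) - 8*(-3 - 5) = 1 - 8*(-8) = 1 + 64 = 65)
(U + J(N(-3, 4)))² = (65 + (-3 + (-20)²))² = (65 + (-3 + 400))² = (65 + 397)² = 462² = 213444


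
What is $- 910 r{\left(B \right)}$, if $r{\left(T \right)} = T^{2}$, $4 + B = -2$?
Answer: $-32760$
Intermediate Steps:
$B = -6$ ($B = -4 - 2 = -6$)
$- 910 r{\left(B \right)} = - 910 \left(-6\right)^{2} = \left(-910\right) 36 = -32760$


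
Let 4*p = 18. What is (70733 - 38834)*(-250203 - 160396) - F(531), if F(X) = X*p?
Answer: -26195399781/2 ≈ -1.3098e+10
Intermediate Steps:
p = 9/2 (p = (¼)*18 = 9/2 ≈ 4.5000)
F(X) = 9*X/2 (F(X) = X*(9/2) = 9*X/2)
(70733 - 38834)*(-250203 - 160396) - F(531) = (70733 - 38834)*(-250203 - 160396) - 9*531/2 = 31899*(-410599) - 1*4779/2 = -13097697501 - 4779/2 = -26195399781/2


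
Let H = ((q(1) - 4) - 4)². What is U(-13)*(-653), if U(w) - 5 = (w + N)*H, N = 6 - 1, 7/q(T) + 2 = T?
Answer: 1172135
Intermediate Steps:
q(T) = 7/(-2 + T)
H = 225 (H = ((7/(-2 + 1) - 4) - 4)² = ((7/(-1) - 4) - 4)² = ((7*(-1) - 4) - 4)² = ((-7 - 4) - 4)² = (-11 - 4)² = (-15)² = 225)
N = 5
U(w) = 1130 + 225*w (U(w) = 5 + (w + 5)*225 = 5 + (5 + w)*225 = 5 + (1125 + 225*w) = 1130 + 225*w)
U(-13)*(-653) = (1130 + 225*(-13))*(-653) = (1130 - 2925)*(-653) = -1795*(-653) = 1172135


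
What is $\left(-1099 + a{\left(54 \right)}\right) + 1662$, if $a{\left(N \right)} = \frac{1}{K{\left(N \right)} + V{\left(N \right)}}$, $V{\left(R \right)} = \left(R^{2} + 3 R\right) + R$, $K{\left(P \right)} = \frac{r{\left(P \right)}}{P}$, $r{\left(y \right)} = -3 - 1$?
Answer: $\frac{47608433}{84562} \approx 563.0$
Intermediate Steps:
$r{\left(y \right)} = -4$
$K{\left(P \right)} = - \frac{4}{P}$
$V{\left(R \right)} = R^{2} + 4 R$
$a{\left(N \right)} = \frac{1}{- \frac{4}{N} + N \left(4 + N\right)}$
$\left(-1099 + a{\left(54 \right)}\right) + 1662 = \left(-1099 + \frac{54}{-4 + 54^{2} \left(4 + 54\right)}\right) + 1662 = \left(-1099 + \frac{54}{-4 + 2916 \cdot 58}\right) + 1662 = \left(-1099 + \frac{54}{-4 + 169128}\right) + 1662 = \left(-1099 + \frac{54}{169124}\right) + 1662 = \left(-1099 + 54 \cdot \frac{1}{169124}\right) + 1662 = \left(-1099 + \frac{27}{84562}\right) + 1662 = - \frac{92933611}{84562} + 1662 = \frac{47608433}{84562}$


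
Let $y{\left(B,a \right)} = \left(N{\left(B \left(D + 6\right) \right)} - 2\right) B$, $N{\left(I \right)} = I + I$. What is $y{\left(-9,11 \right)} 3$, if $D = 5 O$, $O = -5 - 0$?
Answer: $-9180$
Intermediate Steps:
$O = -5$ ($O = -5 + 0 = -5$)
$D = -25$ ($D = 5 \left(-5\right) = -25$)
$N{\left(I \right)} = 2 I$
$y{\left(B,a \right)} = B \left(-2 - 38 B\right)$ ($y{\left(B,a \right)} = \left(2 B \left(-25 + 6\right) - 2\right) B = \left(2 B \left(-19\right) - 2\right) B = \left(2 \left(- 19 B\right) - 2\right) B = \left(- 38 B - 2\right) B = \left(-2 - 38 B\right) B = B \left(-2 - 38 B\right)$)
$y{\left(-9,11 \right)} 3 = \left(-2\right) \left(-9\right) \left(1 + 19 \left(-9\right)\right) 3 = \left(-2\right) \left(-9\right) \left(1 - 171\right) 3 = \left(-2\right) \left(-9\right) \left(-170\right) 3 = \left(-3060\right) 3 = -9180$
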